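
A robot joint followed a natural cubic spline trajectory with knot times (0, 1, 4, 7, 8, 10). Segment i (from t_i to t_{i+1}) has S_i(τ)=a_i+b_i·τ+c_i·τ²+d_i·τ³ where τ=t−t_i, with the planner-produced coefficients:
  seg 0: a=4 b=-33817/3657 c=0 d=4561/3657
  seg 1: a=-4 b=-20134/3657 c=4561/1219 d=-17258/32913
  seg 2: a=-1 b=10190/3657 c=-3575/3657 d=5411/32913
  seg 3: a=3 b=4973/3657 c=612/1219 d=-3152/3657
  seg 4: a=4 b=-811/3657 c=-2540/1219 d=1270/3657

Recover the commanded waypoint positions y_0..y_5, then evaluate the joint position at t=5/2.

y_0 = S_0(0) = a_0 = 4
y_1 = S_1(0) = a_1 = -4
y_2 = S_2(0) = a_2 = -1
y_3 = S_3(0) = a_3 = 3
y_4 = S_4(0) = a_4 = 4
y_5 = S_4(2) = -2
t_q=5/2 is in segment 1 (τ=3/2); S_1(τ)=-6838/1219

y_0=4 y_1=-4 y_2=-1 y_3=3 y_4=4 y_5=-2
S(5/2) = -6838/1219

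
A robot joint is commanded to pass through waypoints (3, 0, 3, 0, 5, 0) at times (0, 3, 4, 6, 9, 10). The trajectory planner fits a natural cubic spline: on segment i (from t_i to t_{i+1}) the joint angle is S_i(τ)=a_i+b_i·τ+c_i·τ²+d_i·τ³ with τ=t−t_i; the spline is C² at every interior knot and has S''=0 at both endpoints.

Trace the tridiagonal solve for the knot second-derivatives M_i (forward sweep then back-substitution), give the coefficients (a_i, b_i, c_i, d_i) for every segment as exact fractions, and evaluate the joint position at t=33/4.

  seg 0: a=3 b=-18079/6162 c=0 d=11917/55458
  seg 1: a=0 b=8836/3081 c=11917/6162 d=-3701/2054
  seg 2: a=3 b=8197/6162 c=-10696/3081 d=1056/1027
  seg 3: a=0 b=-103/474 c=8312/3081 d=-38263/55458
  seg 4: a=5 b=-8192/3081 c=-7213/2054 d=7213/6162
S(33/4) = 698019/131456

Δ: Δ0=-1, Δ1=3, Δ2=-3/2, Δ3=5/3, Δ4=-5
row 1: diag=8, rhs=24; c'=1/8, d'=3
row 2: denom=6−1·1/8=47/8; d'=(-27−1·3)/(47/8)=-240/47
row 3: denom=10−2·16/47=438/47; d'=(19−2·-240/47)/(438/47)=1373/438
row 4: denom=8−3·47/146=1027/146; d'=(-40−3·1373/438)/(1027/146)=-7213/1027
back: M4=-7213/1027
back: M3=1373/438−47/146·-7213/1027=16624/3081
back: M2=-240/47−16/47·16624/3081=-21392/3081
back: M1=3−1/8·-21392/3081=11917/3081
M: M0=0, M1=11917/3081, M2=-21392/3081, M3=16624/3081, M4=-7213/1027, M5=0
seg 0: a=3, c=M0/2=0, d=(M1−M0)/(6·3)=11917/55458, b=Δ0−h0·(2M0+M1)/6=-18079/6162
seg 1: a=0, c=M1/2=11917/6162, d=(M2−M1)/(6·1)=-3701/2054, b=Δ1−h1·(2M1+M2)/6=8836/3081
seg 2: a=3, c=M2/2=-10696/3081, d=(M3−M2)/(6·2)=1056/1027, b=Δ2−h2·(2M2+M3)/6=8197/6162
seg 3: a=0, c=M3/2=8312/3081, d=(M4−M3)/(6·3)=-38263/55458, b=Δ3−h3·(2M3+M4)/6=-103/474
seg 4: a=5, c=M4/2=-7213/2054, d=(M5−M4)/(6·1)=7213/6162, b=Δ4−h4·(2M4+M5)/6=-8192/3081
t_q=33/4 → seg 3, τ=9/4; S=0+-103/474·τ+8312/3081·τ²+-38263/55458·τ³=698019/131456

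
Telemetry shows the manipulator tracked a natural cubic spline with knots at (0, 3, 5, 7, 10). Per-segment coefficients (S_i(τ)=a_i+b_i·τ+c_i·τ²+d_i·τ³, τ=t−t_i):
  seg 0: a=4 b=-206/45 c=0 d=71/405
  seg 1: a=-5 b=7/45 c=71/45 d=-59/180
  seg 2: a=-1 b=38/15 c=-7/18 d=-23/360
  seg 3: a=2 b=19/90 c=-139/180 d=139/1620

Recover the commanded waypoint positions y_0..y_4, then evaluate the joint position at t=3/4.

y_0 = S_0(0) = a_0 = 4
y_1 = S_1(0) = a_1 = -5
y_2 = S_2(0) = a_2 = -1
y_3 = S_3(0) = a_3 = 2
y_4 = S_3(3) = -2
t_q=3/4 is in segment 0 (τ=3/4); S_0(τ)=41/64

y_0=4 y_1=-5 y_2=-1 y_3=2 y_4=-2
S(3/4) = 41/64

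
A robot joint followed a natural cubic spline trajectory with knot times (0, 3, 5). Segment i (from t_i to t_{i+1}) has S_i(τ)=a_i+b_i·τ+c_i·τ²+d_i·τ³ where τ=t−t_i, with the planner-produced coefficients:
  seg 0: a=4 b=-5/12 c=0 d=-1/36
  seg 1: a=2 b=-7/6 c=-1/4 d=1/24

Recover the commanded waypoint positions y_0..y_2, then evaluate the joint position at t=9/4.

y_0 = S_0(0) = a_0 = 4
y_1 = S_1(0) = a_1 = 2
y_2 = S_1(2) = -1
t_q=9/4 is in segment 0 (τ=9/4); S_0(τ)=703/256

y_0=4 y_1=2 y_2=-1
S(9/4) = 703/256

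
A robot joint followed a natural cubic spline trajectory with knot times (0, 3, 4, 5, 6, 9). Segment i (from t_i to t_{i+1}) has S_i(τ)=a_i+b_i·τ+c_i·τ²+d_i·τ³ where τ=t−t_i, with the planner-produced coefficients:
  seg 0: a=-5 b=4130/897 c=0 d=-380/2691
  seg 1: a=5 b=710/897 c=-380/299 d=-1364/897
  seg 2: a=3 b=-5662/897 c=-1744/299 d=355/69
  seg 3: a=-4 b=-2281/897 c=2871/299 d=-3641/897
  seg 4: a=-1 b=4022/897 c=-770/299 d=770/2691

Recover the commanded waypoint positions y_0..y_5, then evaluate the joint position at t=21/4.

y_0 = S_0(0) = a_0 = -5
y_1 = S_1(0) = a_1 = 5
y_2 = S_2(0) = a_2 = 3
y_3 = S_3(0) = a_3 = -4
y_4 = S_4(0) = a_4 = -1
y_5 = S_4(3) = -3
t_q=21/4 is in segment 3 (τ=1/4); S_3(τ)=-78439/19136

y_0=-5 y_1=5 y_2=3 y_3=-4 y_4=-1 y_5=-3
S(21/4) = -78439/19136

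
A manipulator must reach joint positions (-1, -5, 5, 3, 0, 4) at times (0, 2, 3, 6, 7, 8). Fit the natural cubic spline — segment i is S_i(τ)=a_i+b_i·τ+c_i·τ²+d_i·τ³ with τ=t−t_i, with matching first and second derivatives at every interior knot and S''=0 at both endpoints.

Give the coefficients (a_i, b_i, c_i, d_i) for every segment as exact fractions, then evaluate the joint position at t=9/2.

  seg 0: a=-1 b=-24400/3723 c=0 d=8477/7446
  seg 1: a=-5 b=26462/3723 c=8477/1241 d=-14663/3723
  seg 2: a=5 b=33335/3723 c=-6186/1241 d=6619/11169
  seg 3: a=3 b=-18442/3723 c=433/1241 d=5974/3723
  seg 4: a=0 b=2078/3723 c=6407/1241 d=-6407/3723
S(9/2) = 91489/9928

Δ: Δ0=-2, Δ1=10, Δ2=-2/3, Δ3=-3, Δ4=4
row 1: diag=6, rhs=72; c'=1/6, d'=12
row 2: denom=8−1·1/6=47/6; d'=(-64−1·12)/(47/6)=-456/47
row 3: denom=8−3·18/47=322/47; d'=(-14−3·-456/47)/(322/47)=355/161
row 4: denom=4−1·47/322=1241/322; d'=(42−1·355/161)/(1241/322)=12814/1241
back: M4=12814/1241
back: M3=355/161−47/322·12814/1241=866/1241
back: M2=-456/47−18/47·866/1241=-12372/1241
back: M1=12−1/6·-12372/1241=16954/1241
M: M0=0, M1=16954/1241, M2=-12372/1241, M3=866/1241, M4=12814/1241, M5=0
seg 0: a=-1, c=M0/2=0, d=(M1−M0)/(6·2)=8477/7446, b=Δ0−h0·(2M0+M1)/6=-24400/3723
seg 1: a=-5, c=M1/2=8477/1241, d=(M2−M1)/(6·1)=-14663/3723, b=Δ1−h1·(2M1+M2)/6=26462/3723
seg 2: a=5, c=M2/2=-6186/1241, d=(M3−M2)/(6·3)=6619/11169, b=Δ2−h2·(2M2+M3)/6=33335/3723
seg 3: a=3, c=M3/2=433/1241, d=(M4−M3)/(6·1)=5974/3723, b=Δ3−h3·(2M3+M4)/6=-18442/3723
seg 4: a=0, c=M4/2=6407/1241, d=(M5−M4)/(6·1)=-6407/3723, b=Δ4−h4·(2M4+M5)/6=2078/3723
t_q=9/2 → seg 2, τ=3/2; S=5+33335/3723·τ+-6186/1241·τ²+6619/11169·τ³=91489/9928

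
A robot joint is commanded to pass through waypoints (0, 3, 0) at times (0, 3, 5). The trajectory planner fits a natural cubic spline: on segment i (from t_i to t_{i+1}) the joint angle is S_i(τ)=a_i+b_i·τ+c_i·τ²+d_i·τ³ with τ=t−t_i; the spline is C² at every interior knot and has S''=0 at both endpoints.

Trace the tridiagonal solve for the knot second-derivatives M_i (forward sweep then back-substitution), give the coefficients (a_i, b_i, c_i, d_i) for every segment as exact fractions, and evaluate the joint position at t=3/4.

Δ: Δ0=1, Δ1=-3/2
row 1: diag=10, rhs=-15; c'=1/5, d'=-3/2
back: M1=-3/2
M: M0=0, M1=-3/2, M2=0
seg 0: a=0, c=M0/2=0, d=(M1−M0)/(6·3)=-1/12, b=Δ0−h0·(2M0+M1)/6=7/4
seg 1: a=3, c=M1/2=-3/4, d=(M2−M1)/(6·2)=1/8, b=Δ1−h1·(2M1+M2)/6=-1/2
t_q=3/4 → seg 0, τ=3/4; S=0+7/4·τ+0·τ²+-1/12·τ³=327/256

  seg 0: a=0 b=7/4 c=0 d=-1/12
  seg 1: a=3 b=-1/2 c=-3/4 d=1/8
S(3/4) = 327/256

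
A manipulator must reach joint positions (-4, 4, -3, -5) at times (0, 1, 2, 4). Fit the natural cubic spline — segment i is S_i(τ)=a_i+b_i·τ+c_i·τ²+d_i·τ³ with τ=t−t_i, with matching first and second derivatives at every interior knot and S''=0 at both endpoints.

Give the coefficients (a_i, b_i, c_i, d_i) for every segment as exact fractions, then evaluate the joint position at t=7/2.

  seg 0: a=-4 b=280/23 c=0 d=-96/23
  seg 1: a=4 b=-8/23 c=-288/23 d=135/23
  seg 2: a=-3 b=-179/23 c=117/23 d=-39/46
S(7/2) = -2241/368

Δ: Δ0=8, Δ1=-7, Δ2=-1
row 1: diag=4, rhs=-90; c'=1/4, d'=-45/2
row 2: denom=6−1·1/4=23/4; d'=(36−1·-45/2)/(23/4)=234/23
back: M2=234/23
back: M1=-45/2−1/4·234/23=-576/23
M: M0=0, M1=-576/23, M2=234/23, M3=0
seg 0: a=-4, c=M0/2=0, d=(M1−M0)/(6·1)=-96/23, b=Δ0−h0·(2M0+M1)/6=280/23
seg 1: a=4, c=M1/2=-288/23, d=(M2−M1)/(6·1)=135/23, b=Δ1−h1·(2M1+M2)/6=-8/23
seg 2: a=-3, c=M2/2=117/23, d=(M3−M2)/(6·2)=-39/46, b=Δ2−h2·(2M2+M3)/6=-179/23
t_q=7/2 → seg 2, τ=3/2; S=-3+-179/23·τ+117/23·τ²+-39/46·τ³=-2241/368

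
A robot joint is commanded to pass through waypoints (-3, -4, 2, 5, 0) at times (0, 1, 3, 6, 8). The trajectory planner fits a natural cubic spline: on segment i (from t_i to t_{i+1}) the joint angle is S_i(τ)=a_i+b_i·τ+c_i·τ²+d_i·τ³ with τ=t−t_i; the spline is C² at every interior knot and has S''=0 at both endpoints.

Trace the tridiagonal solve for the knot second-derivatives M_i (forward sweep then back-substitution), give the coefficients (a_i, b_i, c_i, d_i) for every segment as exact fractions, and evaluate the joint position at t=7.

Δ: Δ0=-1, Δ1=3, Δ2=1, Δ3=-5/2
row 1: diag=6, rhs=24; c'=1/3, d'=4
row 2: denom=10−2·1/3=28/3; d'=(-12−2·4)/(28/3)=-15/7
row 3: denom=10−3·9/28=253/28; d'=(-21−3·-15/7)/(253/28)=-408/253
back: M3=-408/253
back: M2=-15/7−9/28·-408/253=-411/253
back: M1=4−1/3·-411/253=1149/253
M: M0=0, M1=1149/253, M2=-411/253, M3=-408/253, M4=0
seg 0: a=-3, c=M0/2=0, d=(M1−M0)/(6·1)=383/506, b=Δ0−h0·(2M0+M1)/6=-889/506
seg 1: a=-4, c=M1/2=1149/506, d=(M2−M1)/(6·2)=-130/253, b=Δ1−h1·(2M1+M2)/6=130/253
seg 2: a=2, c=M2/2=-411/506, d=(M3−M2)/(6·3)=1/1518, b=Δ2−h2·(2M2+M3)/6=868/253
seg 3: a=5, c=M3/2=-204/253, d=(M4−M3)/(6·2)=34/253, b=Δ3−h3·(2M3+M4)/6=-721/506
t_q=7 → seg 3, τ=1; S=5+-721/506·τ+-204/253·τ²+34/253·τ³=1469/506

  seg 0: a=-3 b=-889/506 c=0 d=383/506
  seg 1: a=-4 b=130/253 c=1149/506 d=-130/253
  seg 2: a=2 b=868/253 c=-411/506 d=1/1518
  seg 3: a=5 b=-721/506 c=-204/253 d=34/253
S(7) = 1469/506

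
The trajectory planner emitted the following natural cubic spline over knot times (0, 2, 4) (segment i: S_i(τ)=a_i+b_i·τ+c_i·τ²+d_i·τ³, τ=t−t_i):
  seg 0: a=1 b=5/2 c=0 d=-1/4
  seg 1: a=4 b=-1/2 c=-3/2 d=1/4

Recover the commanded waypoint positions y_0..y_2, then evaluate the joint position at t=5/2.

y_0 = S_0(0) = a_0 = 1
y_1 = S_1(0) = a_1 = 4
y_2 = S_1(2) = -1
t_q=5/2 is in segment 1 (τ=1/2); S_1(τ)=109/32

y_0=1 y_1=4 y_2=-1
S(5/2) = 109/32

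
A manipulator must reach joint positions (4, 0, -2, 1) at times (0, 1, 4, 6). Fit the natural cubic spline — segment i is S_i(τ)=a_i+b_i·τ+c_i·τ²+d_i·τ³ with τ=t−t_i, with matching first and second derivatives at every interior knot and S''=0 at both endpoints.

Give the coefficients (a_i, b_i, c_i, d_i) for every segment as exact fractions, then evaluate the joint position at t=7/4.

  seg 0: a=4 b=-1865/426 c=0 d=161/426
  seg 1: a=0 b=-691/213 c=161/142 d=-13/142
  seg 2: a=-2 b=463/426 c=22/71 d=-11/213
S(7/4) = -16667/9088

Δ: Δ0=-4, Δ1=-2/3, Δ2=3/2
row 1: diag=8, rhs=20; c'=3/8, d'=5/2
row 2: denom=10−3·3/8=71/8; d'=(13−3·5/2)/(71/8)=44/71
back: M2=44/71
back: M1=5/2−3/8·44/71=161/71
M: M0=0, M1=161/71, M2=44/71, M3=0
seg 0: a=4, c=M0/2=0, d=(M1−M0)/(6·1)=161/426, b=Δ0−h0·(2M0+M1)/6=-1865/426
seg 1: a=0, c=M1/2=161/142, d=(M2−M1)/(6·3)=-13/142, b=Δ1−h1·(2M1+M2)/6=-691/213
seg 2: a=-2, c=M2/2=22/71, d=(M3−M2)/(6·2)=-11/213, b=Δ2−h2·(2M2+M3)/6=463/426
t_q=7/4 → seg 1, τ=3/4; S=0+-691/213·τ+161/142·τ²+-13/142·τ³=-16667/9088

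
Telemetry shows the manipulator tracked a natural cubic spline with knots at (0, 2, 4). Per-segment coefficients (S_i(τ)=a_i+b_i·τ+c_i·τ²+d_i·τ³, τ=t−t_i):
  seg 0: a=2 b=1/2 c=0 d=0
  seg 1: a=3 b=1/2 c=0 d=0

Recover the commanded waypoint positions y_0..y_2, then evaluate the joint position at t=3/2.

y_0=2 y_1=3 y_2=4
S(3/2) = 11/4

y_0 = S_0(0) = a_0 = 2
y_1 = S_1(0) = a_1 = 3
y_2 = S_1(2) = 4
t_q=3/2 is in segment 0 (τ=3/2); S_0(τ)=11/4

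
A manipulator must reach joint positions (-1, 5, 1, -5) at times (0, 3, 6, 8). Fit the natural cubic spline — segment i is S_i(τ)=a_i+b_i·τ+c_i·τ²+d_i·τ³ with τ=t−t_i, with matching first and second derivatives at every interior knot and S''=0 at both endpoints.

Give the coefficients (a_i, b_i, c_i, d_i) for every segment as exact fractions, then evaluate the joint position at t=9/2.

  seg 0: a=-1 b=307/111 c=0 d=-85/999
  seg 1: a=5 b=52/111 c=-85/111 d=55/999
  seg 2: a=1 b=-293/111 c=-10/37 d=5/111
S(9/2) = 1233/296

Δ: Δ0=2, Δ1=-4/3, Δ2=-3
row 1: diag=12, rhs=-20; c'=1/4, d'=-5/3
row 2: denom=10−3·1/4=37/4; d'=(-10−3·-5/3)/(37/4)=-20/37
back: M2=-20/37
back: M1=-5/3−1/4·-20/37=-170/111
M: M0=0, M1=-170/111, M2=-20/37, M3=0
seg 0: a=-1, c=M0/2=0, d=(M1−M0)/(6·3)=-85/999, b=Δ0−h0·(2M0+M1)/6=307/111
seg 1: a=5, c=M1/2=-85/111, d=(M2−M1)/(6·3)=55/999, b=Δ1−h1·(2M1+M2)/6=52/111
seg 2: a=1, c=M2/2=-10/37, d=(M3−M2)/(6·2)=5/111, b=Δ2−h2·(2M2+M3)/6=-293/111
t_q=9/2 → seg 1, τ=3/2; S=5+52/111·τ+-85/111·τ²+55/999·τ³=1233/296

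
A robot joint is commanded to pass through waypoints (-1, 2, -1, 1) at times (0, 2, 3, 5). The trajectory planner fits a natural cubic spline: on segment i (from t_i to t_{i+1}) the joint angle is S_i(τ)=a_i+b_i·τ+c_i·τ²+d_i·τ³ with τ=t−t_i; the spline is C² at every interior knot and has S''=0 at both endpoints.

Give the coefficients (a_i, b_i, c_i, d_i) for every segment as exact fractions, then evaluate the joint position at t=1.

  seg 0: a=-1 b=229/70 c=0 d=-31/70
  seg 1: a=2 b=-143/70 c=-93/35 d=17/10
  seg 2: a=-1 b=-79/35 c=171/70 d=-57/140
S(1) = 64/35

Δ: Δ0=3/2, Δ1=-3, Δ2=1
row 1: diag=6, rhs=-27; c'=1/6, d'=-9/2
row 2: denom=6−1·1/6=35/6; d'=(24−1·-9/2)/(35/6)=171/35
back: M2=171/35
back: M1=-9/2−1/6·171/35=-186/35
M: M0=0, M1=-186/35, M2=171/35, M3=0
seg 0: a=-1, c=M0/2=0, d=(M1−M0)/(6·2)=-31/70, b=Δ0−h0·(2M0+M1)/6=229/70
seg 1: a=2, c=M1/2=-93/35, d=(M2−M1)/(6·1)=17/10, b=Δ1−h1·(2M1+M2)/6=-143/70
seg 2: a=-1, c=M2/2=171/70, d=(M3−M2)/(6·2)=-57/140, b=Δ2−h2·(2M2+M3)/6=-79/35
t_q=1 → seg 0, τ=1; S=-1+229/70·τ+0·τ²+-31/70·τ³=64/35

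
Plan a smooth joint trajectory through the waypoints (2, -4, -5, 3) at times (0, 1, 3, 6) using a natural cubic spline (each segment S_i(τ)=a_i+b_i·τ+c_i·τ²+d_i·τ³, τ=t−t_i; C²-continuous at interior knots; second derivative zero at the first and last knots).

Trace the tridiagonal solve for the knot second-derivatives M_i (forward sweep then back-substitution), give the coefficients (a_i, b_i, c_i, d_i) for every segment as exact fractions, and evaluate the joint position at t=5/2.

Δ: Δ0=-6, Δ1=-1/2, Δ2=8/3
row 1: diag=6, rhs=33; c'=1/3, d'=11/2
row 2: denom=10−2·1/3=28/3; d'=(19−2·11/2)/(28/3)=6/7
back: M2=6/7
back: M1=11/2−1/3·6/7=73/14
M: M0=0, M1=73/14, M2=6/7, M3=0
seg 0: a=2, c=M0/2=0, d=(M1−M0)/(6·1)=73/84, b=Δ0−h0·(2M0+M1)/6=-577/84
seg 1: a=-4, c=M1/2=73/28, d=(M2−M1)/(6·2)=-61/168, b=Δ1−h1·(2M1+M2)/6=-179/42
seg 2: a=-5, c=M2/2=3/7, d=(M3−M2)/(6·3)=-1/21, b=Δ2−h2·(2M2+M3)/6=38/21
t_q=5/2 → seg 1, τ=3/2; S=-4+-179/42·τ+73/28·τ²+-61/168·τ³=-2577/448

  seg 0: a=2 b=-577/84 c=0 d=73/84
  seg 1: a=-4 b=-179/42 c=73/28 d=-61/168
  seg 2: a=-5 b=38/21 c=3/7 d=-1/21
S(5/2) = -2577/448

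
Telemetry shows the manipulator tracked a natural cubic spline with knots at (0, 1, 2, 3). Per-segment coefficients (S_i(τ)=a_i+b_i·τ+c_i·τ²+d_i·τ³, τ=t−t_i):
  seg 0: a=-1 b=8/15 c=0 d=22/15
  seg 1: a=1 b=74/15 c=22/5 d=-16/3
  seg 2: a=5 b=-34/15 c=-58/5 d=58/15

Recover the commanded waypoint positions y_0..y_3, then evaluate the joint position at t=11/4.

y_0=-1 y_1=1 y_2=5 y_3=-5
S(11/4) = -51/32

y_0 = S_0(0) = a_0 = -1
y_1 = S_1(0) = a_1 = 1
y_2 = S_2(0) = a_2 = 5
y_3 = S_2(1) = -5
t_q=11/4 is in segment 2 (τ=3/4); S_2(τ)=-51/32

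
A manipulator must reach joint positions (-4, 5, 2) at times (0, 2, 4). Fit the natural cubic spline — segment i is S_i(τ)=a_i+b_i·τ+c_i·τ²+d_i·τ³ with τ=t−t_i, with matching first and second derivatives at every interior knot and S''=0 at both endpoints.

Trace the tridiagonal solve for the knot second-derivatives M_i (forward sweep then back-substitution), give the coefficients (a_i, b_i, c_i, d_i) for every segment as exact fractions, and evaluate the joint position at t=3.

Δ: Δ0=9/2, Δ1=-3/2
row 1: diag=8, rhs=-36; c'=1/4, d'=-9/2
back: M1=-9/2
M: M0=0, M1=-9/2, M2=0
seg 0: a=-4, c=M0/2=0, d=(M1−M0)/(6·2)=-3/8, b=Δ0−h0·(2M0+M1)/6=6
seg 1: a=5, c=M1/2=-9/4, d=(M2−M1)/(6·2)=3/8, b=Δ1−h1·(2M1+M2)/6=3/2
t_q=3 → seg 1, τ=1; S=5+3/2·τ+-9/4·τ²+3/8·τ³=37/8

  seg 0: a=-4 b=6 c=0 d=-3/8
  seg 1: a=5 b=3/2 c=-9/4 d=3/8
S(3) = 37/8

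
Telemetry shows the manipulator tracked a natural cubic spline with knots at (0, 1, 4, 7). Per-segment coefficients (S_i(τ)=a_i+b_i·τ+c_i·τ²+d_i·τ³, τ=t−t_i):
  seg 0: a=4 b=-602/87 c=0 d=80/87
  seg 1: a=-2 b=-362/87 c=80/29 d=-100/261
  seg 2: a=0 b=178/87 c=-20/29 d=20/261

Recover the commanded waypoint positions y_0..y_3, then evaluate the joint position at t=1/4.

y_0 = S_0(0) = a_0 = 4
y_1 = S_1(0) = a_1 = -2
y_2 = S_2(0) = a_2 = 0
y_3 = S_2(3) = 2
t_q=1/4 is in segment 0 (τ=1/4); S_0(τ)=265/116

y_0=4 y_1=-2 y_2=0 y_3=2
S(1/4) = 265/116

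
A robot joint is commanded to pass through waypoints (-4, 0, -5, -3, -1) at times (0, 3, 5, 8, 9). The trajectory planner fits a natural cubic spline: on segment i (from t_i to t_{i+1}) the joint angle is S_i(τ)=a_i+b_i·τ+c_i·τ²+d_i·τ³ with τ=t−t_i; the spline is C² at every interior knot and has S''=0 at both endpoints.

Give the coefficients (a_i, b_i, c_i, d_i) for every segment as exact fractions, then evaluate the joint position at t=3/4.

  seg 0: a=-4 b=3697/1356 c=0 d=-1889/12204
  seg 1: a=0 b=-985/678 c=-1889/1356 d=393/904
  seg 2: a=-5 b=-613/339 c=412/339 d=-397/3051
  seg 3: a=-3 b=668/339 c=5/113 d=-5/339
S(3/4) = -58449/28928

Δ: Δ0=4/3, Δ1=-5/2, Δ2=2/3, Δ3=2
row 1: diag=10, rhs=-23; c'=1/5, d'=-23/10
row 2: denom=10−2·1/5=48/5; d'=(19−2·-23/10)/(48/5)=59/24
row 3: denom=8−3·5/16=113/16; d'=(8−3·59/24)/(113/16)=10/113
back: M3=10/113
back: M2=59/24−5/16·10/113=824/339
back: M1=-23/10−1/5·824/339=-1889/678
M: M0=0, M1=-1889/678, M2=824/339, M3=10/113, M4=0
seg 0: a=-4, c=M0/2=0, d=(M1−M0)/(6·3)=-1889/12204, b=Δ0−h0·(2M0+M1)/6=3697/1356
seg 1: a=0, c=M1/2=-1889/1356, d=(M2−M1)/(6·2)=393/904, b=Δ1−h1·(2M1+M2)/6=-985/678
seg 2: a=-5, c=M2/2=412/339, d=(M3−M2)/(6·3)=-397/3051, b=Δ2−h2·(2M2+M3)/6=-613/339
seg 3: a=-3, c=M3/2=5/113, d=(M4−M3)/(6·1)=-5/339, b=Δ3−h3·(2M3+M4)/6=668/339
t_q=3/4 → seg 0, τ=3/4; S=-4+3697/1356·τ+0·τ²+-1889/12204·τ³=-58449/28928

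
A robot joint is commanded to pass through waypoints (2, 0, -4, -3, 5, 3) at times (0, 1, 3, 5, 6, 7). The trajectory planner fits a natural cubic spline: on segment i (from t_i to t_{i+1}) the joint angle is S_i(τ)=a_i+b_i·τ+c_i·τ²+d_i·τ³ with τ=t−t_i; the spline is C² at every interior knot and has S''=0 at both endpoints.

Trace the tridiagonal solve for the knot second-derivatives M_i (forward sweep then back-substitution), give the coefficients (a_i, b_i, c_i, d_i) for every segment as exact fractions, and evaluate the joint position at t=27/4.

  seg 0: a=2 b=-1877/916 c=0 d=45/916
  seg 1: a=0 b=-871/458 c=135/916 d=-45/458
  seg 2: a=-4 b=-1141/458 c=-405/916 d=1775/1832
  seg 3: a=-3 b=1687/229 c=1230/229 d=-1085/229
  seg 4: a=5 b=892/229 c=-2025/229 d=675/229
S(27/4) = 61421/14656

Δ: Δ0=-2, Δ1=-2, Δ2=1/2, Δ3=8, Δ4=-2
row 1: diag=6, rhs=0; c'=1/3, d'=0
row 2: denom=8−2·1/3=22/3; d'=(15−2·0)/(22/3)=45/22
row 3: denom=6−2·3/11=60/11; d'=(45−2·45/22)/(60/11)=15/2
row 4: denom=4−1·11/60=229/60; d'=(-60−1·15/2)/(229/60)=-4050/229
back: M4=-4050/229
back: M3=15/2−11/60·-4050/229=2460/229
back: M2=45/22−3/11·2460/229=-405/458
back: M1=0−1/3·-405/458=135/458
M: M0=0, M1=135/458, M2=-405/458, M3=2460/229, M4=-4050/229, M5=0
seg 0: a=2, c=M0/2=0, d=(M1−M0)/(6·1)=45/916, b=Δ0−h0·(2M0+M1)/6=-1877/916
seg 1: a=0, c=M1/2=135/916, d=(M2−M1)/(6·2)=-45/458, b=Δ1−h1·(2M1+M2)/6=-871/458
seg 2: a=-4, c=M2/2=-405/916, d=(M3−M2)/(6·2)=1775/1832, b=Δ2−h2·(2M2+M3)/6=-1141/458
seg 3: a=-3, c=M3/2=1230/229, d=(M4−M3)/(6·1)=-1085/229, b=Δ3−h3·(2M3+M4)/6=1687/229
seg 4: a=5, c=M4/2=-2025/229, d=(M5−M4)/(6·1)=675/229, b=Δ4−h4·(2M4+M5)/6=892/229
t_q=27/4 → seg 4, τ=3/4; S=5+892/229·τ+-2025/229·τ²+675/229·τ³=61421/14656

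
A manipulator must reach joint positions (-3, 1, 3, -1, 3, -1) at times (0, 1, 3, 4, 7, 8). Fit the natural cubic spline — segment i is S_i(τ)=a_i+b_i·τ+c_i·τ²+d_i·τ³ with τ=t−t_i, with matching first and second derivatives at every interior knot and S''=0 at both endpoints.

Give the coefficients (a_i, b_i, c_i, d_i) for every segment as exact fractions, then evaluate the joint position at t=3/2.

Δ: Δ0=4, Δ1=1, Δ2=-4, Δ3=4/3, Δ4=-4
row 1: diag=6, rhs=-18; c'=1/3, d'=-3
row 2: denom=6−2·1/3=16/3; d'=(-30−2·-3)/(16/3)=-9/2
row 3: denom=8−1·3/16=125/16; d'=(32−1·-9/2)/(125/16)=584/125
row 4: denom=8−3·48/125=856/125; d'=(-32−3·584/125)/(856/125)=-719/107
back: M4=-719/107
back: M3=584/125−48/125·-719/107=776/107
back: M2=-9/2−3/16·776/107=-627/107
back: M1=-3−1/3·-627/107=-112/107
M: M0=0, M1=-112/107, M2=-627/107, M3=776/107, M4=-719/107, M5=0
seg 0: a=-3, c=M0/2=0, d=(M1−M0)/(6·1)=-56/321, b=Δ0−h0·(2M0+M1)/6=1340/321
seg 1: a=1, c=M1/2=-56/107, d=(M2−M1)/(6·2)=-515/1284, b=Δ1−h1·(2M1+M2)/6=1172/321
seg 2: a=3, c=M2/2=-627/214, d=(M3−M2)/(6·1)=1403/642, b=Δ2−h2·(2M2+M3)/6=-1045/321
seg 3: a=-1, c=M3/2=388/107, d=(M4−M3)/(6·3)=-1495/1926, b=Δ3−h3·(2M3+M4)/6=-1643/642
seg 4: a=3, c=M4/2=-719/214, d=(M5−M4)/(6·1)=719/642, b=Δ4−h4·(2M4+M5)/6=-565/321
t_q=3/2 → seg 1, τ=1/2; S=1+1172/321·τ+-56/107·τ²+-515/1284·τ³=9055/3424

  seg 0: a=-3 b=1340/321 c=0 d=-56/321
  seg 1: a=1 b=1172/321 c=-56/107 d=-515/1284
  seg 2: a=3 b=-1045/321 c=-627/214 d=1403/642
  seg 3: a=-1 b=-1643/642 c=388/107 d=-1495/1926
  seg 4: a=3 b=-565/321 c=-719/214 d=719/642
S(3/2) = 9055/3424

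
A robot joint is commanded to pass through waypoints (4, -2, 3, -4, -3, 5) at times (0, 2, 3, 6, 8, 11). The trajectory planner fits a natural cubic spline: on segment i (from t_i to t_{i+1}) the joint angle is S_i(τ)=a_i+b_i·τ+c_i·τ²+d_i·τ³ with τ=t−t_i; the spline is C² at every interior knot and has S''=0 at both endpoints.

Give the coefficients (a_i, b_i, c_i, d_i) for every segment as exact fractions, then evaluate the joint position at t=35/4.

Δ: Δ0=-3, Δ1=5, Δ2=-7/3, Δ3=1/2, Δ4=8/3
row 1: diag=6, rhs=48; c'=1/6, d'=8
row 2: denom=8−1·1/6=47/6; d'=(-44−1·8)/(47/6)=-312/47
row 3: denom=10−3·18/47=416/47; d'=(17−3·-312/47)/(416/47)=1735/416
row 4: denom=10−2·47/208=993/104; d'=(13−2·1735/416)/(993/104)=323/662
back: M4=323/662
back: M3=1735/416−47/208·323/662=1344/331
back: M2=-312/47−18/47·1344/331=-2712/331
back: M1=8−1/6·-2712/331=3100/331
M: M0=0, M1=3100/331, M2=-2712/331, M3=1344/331, M4=323/662, M5=0
seg 0: a=4, c=M0/2=0, d=(M1−M0)/(6·2)=775/993, b=Δ0−h0·(2M0+M1)/6=-6079/993
seg 1: a=-2, c=M1/2=1550/331, d=(M2−M1)/(6·1)=-2906/993, b=Δ1−h1·(2M1+M2)/6=3221/993
seg 2: a=3, c=M2/2=-1356/331, d=(M3−M2)/(6·3)=676/993, b=Δ2−h2·(2M2+M3)/6=3803/993
seg 3: a=-4, c=M3/2=672/331, d=(M4−M3)/(6·2)=-2365/7944, b=Δ3−h3·(2M3+M4)/6=-2353/993
seg 4: a=-3, c=M4/2=323/1324, d=(M5−M4)/(6·3)=-323/11916, b=Δ4−h4·(2M4+M5)/6=4327/1986
t_q=35/4 → seg 4, τ=3/4; S=-3+4327/1986·τ+323/1324·τ²+-323/11916·τ³=-105085/84736

  seg 0: a=4 b=-6079/993 c=0 d=775/993
  seg 1: a=-2 b=3221/993 c=1550/331 d=-2906/993
  seg 2: a=3 b=3803/993 c=-1356/331 d=676/993
  seg 3: a=-4 b=-2353/993 c=672/331 d=-2365/7944
  seg 4: a=-3 b=4327/1986 c=323/1324 d=-323/11916
S(35/4) = -105085/84736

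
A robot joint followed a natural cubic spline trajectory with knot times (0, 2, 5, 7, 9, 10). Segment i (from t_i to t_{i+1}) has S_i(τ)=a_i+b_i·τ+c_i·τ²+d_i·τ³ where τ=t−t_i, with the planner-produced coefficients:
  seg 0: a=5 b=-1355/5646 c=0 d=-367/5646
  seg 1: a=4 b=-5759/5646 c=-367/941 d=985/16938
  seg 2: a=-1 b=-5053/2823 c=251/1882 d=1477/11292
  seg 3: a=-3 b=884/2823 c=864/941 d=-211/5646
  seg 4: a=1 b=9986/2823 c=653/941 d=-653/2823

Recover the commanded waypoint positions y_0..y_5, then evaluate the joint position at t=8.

y_0=5 y_1=4 y_2=-1 y_3=-3 y_4=1 y_5=5
S(8) = -3399/1882

y_0 = S_0(0) = a_0 = 5
y_1 = S_1(0) = a_1 = 4
y_2 = S_2(0) = a_2 = -1
y_3 = S_3(0) = a_3 = -3
y_4 = S_4(0) = a_4 = 1
y_5 = S_4(1) = 5
t_q=8 is in segment 3 (τ=1); S_3(τ)=-3399/1882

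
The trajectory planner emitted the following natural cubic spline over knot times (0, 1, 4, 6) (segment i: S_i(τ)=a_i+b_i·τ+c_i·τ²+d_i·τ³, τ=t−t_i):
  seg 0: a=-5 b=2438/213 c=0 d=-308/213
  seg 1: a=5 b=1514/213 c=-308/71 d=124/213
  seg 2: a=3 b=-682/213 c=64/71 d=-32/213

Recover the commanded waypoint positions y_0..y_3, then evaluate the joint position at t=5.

y_0=-5 y_1=5 y_2=3 y_3=-1
S(5) = 39/71

y_0 = S_0(0) = a_0 = -5
y_1 = S_1(0) = a_1 = 5
y_2 = S_2(0) = a_2 = 3
y_3 = S_2(2) = -1
t_q=5 is in segment 2 (τ=1); S_2(τ)=39/71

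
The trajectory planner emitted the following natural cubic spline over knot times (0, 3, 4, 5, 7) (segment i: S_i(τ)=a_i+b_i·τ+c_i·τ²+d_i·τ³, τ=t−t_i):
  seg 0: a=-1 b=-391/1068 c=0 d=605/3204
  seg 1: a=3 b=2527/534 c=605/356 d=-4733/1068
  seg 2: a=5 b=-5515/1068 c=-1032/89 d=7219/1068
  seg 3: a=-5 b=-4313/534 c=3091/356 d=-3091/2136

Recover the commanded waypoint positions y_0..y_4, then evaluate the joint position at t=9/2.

y_0 = S_0(0) = a_0 = -1
y_1 = S_1(0) = a_1 = 3
y_2 = S_2(0) = a_2 = 5
y_3 = S_3(0) = a_3 = -5
y_4 = S_3(2) = 2
t_q=9/2 is in segment 2 (τ=1/2); S_2(τ)=1037/2848

y_0=-1 y_1=3 y_2=5 y_3=-5 y_4=2
S(9/2) = 1037/2848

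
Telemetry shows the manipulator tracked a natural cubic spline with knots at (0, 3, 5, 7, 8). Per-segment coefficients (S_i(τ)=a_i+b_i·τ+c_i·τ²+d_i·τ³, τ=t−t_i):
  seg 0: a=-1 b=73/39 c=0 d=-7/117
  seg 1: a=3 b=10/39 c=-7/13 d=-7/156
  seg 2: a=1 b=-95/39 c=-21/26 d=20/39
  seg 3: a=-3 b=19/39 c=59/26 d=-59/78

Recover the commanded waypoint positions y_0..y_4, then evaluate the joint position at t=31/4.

y_0=-1 y_1=3 y_2=1 y_3=-3 y_4=-1
S(31/4) = -2791/1664

y_0 = S_0(0) = a_0 = -1
y_1 = S_1(0) = a_1 = 3
y_2 = S_2(0) = a_2 = 1
y_3 = S_3(0) = a_3 = -3
y_4 = S_3(1) = -1
t_q=31/4 is in segment 3 (τ=3/4); S_3(τ)=-2791/1664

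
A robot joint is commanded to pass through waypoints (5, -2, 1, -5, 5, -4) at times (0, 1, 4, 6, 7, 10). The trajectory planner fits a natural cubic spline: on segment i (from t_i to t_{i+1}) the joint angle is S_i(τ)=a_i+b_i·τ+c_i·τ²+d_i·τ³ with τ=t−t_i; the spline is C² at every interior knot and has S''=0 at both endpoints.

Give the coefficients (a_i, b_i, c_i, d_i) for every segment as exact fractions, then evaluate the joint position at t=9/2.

  seg 0: a=5 b=-8779/1027 c=0 d=1590/1027
  seg 1: a=-2 b=-4009/1027 c=4770/1027 d=-9274/9243
  seg 2: a=1 b=-247/79 c=-4504/1027 d=4569/2054
  seg 3: a=-5 b=6187/1027 c=9203/1027 d=-5120/1027
  seg 4: a=5 b=9233/1027 c=-6157/1027 d=6157/9243
S(9/2) = -22703/16432

Δ: Δ0=-7, Δ1=1, Δ2=-3, Δ3=10, Δ4=-3
row 1: diag=8, rhs=48; c'=3/8, d'=6
row 2: denom=10−3·3/8=71/8; d'=(-24−3·6)/(71/8)=-336/71
row 3: denom=6−2·16/71=394/71; d'=(78−2·-336/71)/(394/71)=3105/197
row 4: denom=8−1·71/394=3081/394; d'=(-78−1·3105/197)/(3081/394)=-12314/1027
back: M4=-12314/1027
back: M3=3105/197−71/394·-12314/1027=18406/1027
back: M2=-336/71−16/71·18406/1027=-9008/1027
back: M1=6−3/8·-9008/1027=9540/1027
M: M0=0, M1=9540/1027, M2=-9008/1027, M3=18406/1027, M4=-12314/1027, M5=0
seg 0: a=5, c=M0/2=0, d=(M1−M0)/(6·1)=1590/1027, b=Δ0−h0·(2M0+M1)/6=-8779/1027
seg 1: a=-2, c=M1/2=4770/1027, d=(M2−M1)/(6·3)=-9274/9243, b=Δ1−h1·(2M1+M2)/6=-4009/1027
seg 2: a=1, c=M2/2=-4504/1027, d=(M3−M2)/(6·2)=4569/2054, b=Δ2−h2·(2M2+M3)/6=-247/79
seg 3: a=-5, c=M3/2=9203/1027, d=(M4−M3)/(6·1)=-5120/1027, b=Δ3−h3·(2M3+M4)/6=6187/1027
seg 4: a=5, c=M4/2=-6157/1027, d=(M5−M4)/(6·3)=6157/9243, b=Δ4−h4·(2M4+M5)/6=9233/1027
t_q=9/2 → seg 2, τ=1/2; S=1+-247/79·τ+-4504/1027·τ²+4569/2054·τ³=-22703/16432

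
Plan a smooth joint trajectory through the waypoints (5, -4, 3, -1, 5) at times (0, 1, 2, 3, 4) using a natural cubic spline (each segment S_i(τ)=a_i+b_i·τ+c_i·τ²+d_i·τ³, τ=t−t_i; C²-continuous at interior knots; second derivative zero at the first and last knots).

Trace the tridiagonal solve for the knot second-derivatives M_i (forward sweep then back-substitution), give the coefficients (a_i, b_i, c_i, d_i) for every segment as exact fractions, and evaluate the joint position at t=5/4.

Δ: Δ0=-9, Δ1=7, Δ2=-4, Δ3=6
row 1: diag=4, rhs=96; c'=1/4, d'=24
row 2: denom=4−1·1/4=15/4; d'=(-66−1·24)/(15/4)=-24
row 3: denom=4−1·4/15=56/15; d'=(60−1·-24)/(56/15)=45/2
back: M3=45/2
back: M2=-24−4/15·45/2=-30
back: M1=24−1/4·-30=63/2
M: M0=0, M1=63/2, M2=-30, M3=45/2, M4=0
seg 0: a=5, c=M0/2=0, d=(M1−M0)/(6·1)=21/4, b=Δ0−h0·(2M0+M1)/6=-57/4
seg 1: a=-4, c=M1/2=63/4, d=(M2−M1)/(6·1)=-41/4, b=Δ1−h1·(2M1+M2)/6=3/2
seg 2: a=3, c=M2/2=-15, d=(M3−M2)/(6·1)=35/4, b=Δ2−h2·(2M2+M3)/6=9/4
seg 3: a=-1, c=M3/2=45/4, d=(M4−M3)/(6·1)=-15/4, b=Δ3−h3·(2M3+M4)/6=-3/2
t_q=5/4 → seg 1, τ=1/4; S=-4+3/2·τ+63/4·τ²+-41/4·τ³=-717/256

  seg 0: a=5 b=-57/4 c=0 d=21/4
  seg 1: a=-4 b=3/2 c=63/4 d=-41/4
  seg 2: a=3 b=9/4 c=-15 d=35/4
  seg 3: a=-1 b=-3/2 c=45/4 d=-15/4
S(5/4) = -717/256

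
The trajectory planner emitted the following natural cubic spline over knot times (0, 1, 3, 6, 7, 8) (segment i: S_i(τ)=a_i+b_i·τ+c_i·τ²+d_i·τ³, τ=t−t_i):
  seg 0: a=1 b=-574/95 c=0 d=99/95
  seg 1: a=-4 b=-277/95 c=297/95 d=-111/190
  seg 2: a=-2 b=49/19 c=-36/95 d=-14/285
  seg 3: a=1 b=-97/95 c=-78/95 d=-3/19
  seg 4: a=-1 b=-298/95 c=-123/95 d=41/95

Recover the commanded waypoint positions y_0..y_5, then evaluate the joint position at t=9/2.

y_0 = S_0(0) = a_0 = 1
y_1 = S_1(0) = a_1 = -4
y_2 = S_2(0) = a_2 = -2
y_3 = S_3(0) = a_3 = 1
y_4 = S_4(0) = a_4 = -1
y_5 = S_4(1) = -5
t_q=9/2 is in segment 2 (τ=3/2); S_2(τ)=17/20

y_0=1 y_1=-4 y_2=-2 y_3=1 y_4=-1 y_5=-5
S(9/2) = 17/20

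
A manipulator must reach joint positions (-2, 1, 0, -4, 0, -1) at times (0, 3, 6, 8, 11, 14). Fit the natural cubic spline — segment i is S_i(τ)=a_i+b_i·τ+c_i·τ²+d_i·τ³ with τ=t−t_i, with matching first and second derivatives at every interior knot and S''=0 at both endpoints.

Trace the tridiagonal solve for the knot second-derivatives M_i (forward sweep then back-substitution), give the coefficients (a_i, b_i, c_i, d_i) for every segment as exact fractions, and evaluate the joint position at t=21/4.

  seg 0: a=-2 b=1502/1305 c=0 d=-197/11745
  seg 1: a=1 b=911/1305 c=-197/1305 d=-151/2349
  seg 2: a=0 b=-2536/1305 c=-952/1305 d=61/174
  seg 3: a=-4 b=-854/1305 c=1793/1305 d=-557/2349
  seg 4: a=0 b=1549/1305 c=-992/1305 d=992/11745
S(21/4) = 9969/9280

Δ: Δ0=1, Δ1=-1/3, Δ2=-2, Δ3=4/3, Δ4=-1/3
row 1: diag=12, rhs=-8; c'=1/4, d'=-2/3
row 2: denom=10−3·1/4=37/4; d'=(-10−3·-2/3)/(37/4)=-32/37
row 3: denom=10−2·8/37=354/37; d'=(20−2·-32/37)/(354/37)=134/59
row 4: denom=12−3·37/118=1305/118; d'=(-10−3·134/59)/(1305/118)=-1984/1305
back: M4=-1984/1305
back: M3=134/59−37/118·-1984/1305=3586/1305
back: M2=-32/37−8/37·3586/1305=-1904/1305
back: M1=-2/3−1/4·-1904/1305=-394/1305
M: M0=0, M1=-394/1305, M2=-1904/1305, M3=3586/1305, M4=-1984/1305, M5=0
seg 0: a=-2, c=M0/2=0, d=(M1−M0)/(6·3)=-197/11745, b=Δ0−h0·(2M0+M1)/6=1502/1305
seg 1: a=1, c=M1/2=-197/1305, d=(M2−M1)/(6·3)=-151/2349, b=Δ1−h1·(2M1+M2)/6=911/1305
seg 2: a=0, c=M2/2=-952/1305, d=(M3−M2)/(6·2)=61/174, b=Δ2−h2·(2M2+M3)/6=-2536/1305
seg 3: a=-4, c=M3/2=1793/1305, d=(M4−M3)/(6·3)=-557/2349, b=Δ3−h3·(2M3+M4)/6=-854/1305
seg 4: a=0, c=M4/2=-992/1305, d=(M5−M4)/(6·3)=992/11745, b=Δ4−h4·(2M4+M5)/6=1549/1305
t_q=21/4 → seg 1, τ=9/4; S=1+911/1305·τ+-197/1305·τ²+-151/2349·τ³=9969/9280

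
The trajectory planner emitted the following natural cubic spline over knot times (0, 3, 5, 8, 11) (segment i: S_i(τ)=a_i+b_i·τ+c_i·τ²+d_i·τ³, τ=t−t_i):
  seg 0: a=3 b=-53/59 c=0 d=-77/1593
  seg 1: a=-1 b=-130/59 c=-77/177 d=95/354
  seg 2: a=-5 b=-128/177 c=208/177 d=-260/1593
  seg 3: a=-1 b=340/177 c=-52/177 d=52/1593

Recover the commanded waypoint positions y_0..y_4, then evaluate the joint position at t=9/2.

y_0 = S_0(0) = a_0 = 3
y_1 = S_1(0) = a_1 = -1
y_2 = S_2(0) = a_2 = -5
y_3 = S_3(0) = a_3 = -1
y_4 = S_3(3) = 3
t_q=9/2 is in segment 1 (τ=3/2); S_1(τ)=-4133/944

y_0=3 y_1=-1 y_2=-5 y_3=-1 y_4=3
S(9/2) = -4133/944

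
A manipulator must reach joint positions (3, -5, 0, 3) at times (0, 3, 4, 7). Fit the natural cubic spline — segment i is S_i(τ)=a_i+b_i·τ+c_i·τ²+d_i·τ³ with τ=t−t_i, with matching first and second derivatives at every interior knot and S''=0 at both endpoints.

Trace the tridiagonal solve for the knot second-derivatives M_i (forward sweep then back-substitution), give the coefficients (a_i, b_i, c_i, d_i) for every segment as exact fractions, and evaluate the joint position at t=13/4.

  seg 0: a=3 b=-52/9 c=0 d=28/81
  seg 1: a=-5 b=32/9 c=28/9 d=-5/3
  seg 2: a=0 b=43/9 c=-17/9 d=17/81
S(13/4) = -757/192

Δ: Δ0=-8/3, Δ1=5, Δ2=1
row 1: diag=8, rhs=46; c'=1/8, d'=23/4
row 2: denom=8−1·1/8=63/8; d'=(-24−1·23/4)/(63/8)=-34/9
back: M2=-34/9
back: M1=23/4−1/8·-34/9=56/9
M: M0=0, M1=56/9, M2=-34/9, M3=0
seg 0: a=3, c=M0/2=0, d=(M1−M0)/(6·3)=28/81, b=Δ0−h0·(2M0+M1)/6=-52/9
seg 1: a=-5, c=M1/2=28/9, d=(M2−M1)/(6·1)=-5/3, b=Δ1−h1·(2M1+M2)/6=32/9
seg 2: a=0, c=M2/2=-17/9, d=(M3−M2)/(6·3)=17/81, b=Δ2−h2·(2M2+M3)/6=43/9
t_q=13/4 → seg 1, τ=1/4; S=-5+32/9·τ+28/9·τ²+-5/3·τ³=-757/192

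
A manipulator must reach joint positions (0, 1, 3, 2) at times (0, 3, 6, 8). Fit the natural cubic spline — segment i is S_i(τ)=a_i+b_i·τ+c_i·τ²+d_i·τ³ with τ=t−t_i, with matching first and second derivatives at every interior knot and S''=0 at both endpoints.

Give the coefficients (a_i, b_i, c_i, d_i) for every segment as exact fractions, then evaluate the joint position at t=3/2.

Δ: Δ0=1/3, Δ1=2/3, Δ2=-1/2
row 1: diag=12, rhs=2; c'=1/4, d'=1/6
row 2: denom=10−3·1/4=37/4; d'=(-7−3·1/6)/(37/4)=-30/37
back: M2=-30/37
back: M1=1/6−1/4·-30/37=41/111
M: M0=0, M1=41/111, M2=-30/37, M3=0
seg 0: a=0, c=M0/2=0, d=(M1−M0)/(6·3)=41/1998, b=Δ0−h0·(2M0+M1)/6=11/74
seg 1: a=1, c=M1/2=41/222, d=(M2−M1)/(6·3)=-131/1998, b=Δ1−h1·(2M1+M2)/6=26/37
seg 2: a=3, c=M2/2=-15/37, d=(M3−M2)/(6·2)=5/74, b=Δ2−h2·(2M2+M3)/6=3/74
t_q=3/2 → seg 0, τ=3/2; S=0+11/74·τ+0·τ²+41/1998·τ³=173/592

  seg 0: a=0 b=11/74 c=0 d=41/1998
  seg 1: a=1 b=26/37 c=41/222 d=-131/1998
  seg 2: a=3 b=3/74 c=-15/37 d=5/74
S(3/2) = 173/592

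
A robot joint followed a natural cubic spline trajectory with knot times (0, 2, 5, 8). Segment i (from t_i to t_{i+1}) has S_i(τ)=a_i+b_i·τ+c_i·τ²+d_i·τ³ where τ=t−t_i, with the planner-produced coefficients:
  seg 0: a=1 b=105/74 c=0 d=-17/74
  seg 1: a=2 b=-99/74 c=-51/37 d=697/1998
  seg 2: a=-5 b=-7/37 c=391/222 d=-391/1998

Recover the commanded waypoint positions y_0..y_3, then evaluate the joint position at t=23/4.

y_0 = S_0(0) = a_0 = 1
y_1 = S_1(0) = a_1 = 2
y_2 = S_2(0) = a_2 = -5
y_3 = S_2(3) = 5
t_q=23/4 is in segment 2 (τ=3/4); S_2(τ)=-20051/4736

y_0=1 y_1=2 y_2=-5 y_3=5
S(23/4) = -20051/4736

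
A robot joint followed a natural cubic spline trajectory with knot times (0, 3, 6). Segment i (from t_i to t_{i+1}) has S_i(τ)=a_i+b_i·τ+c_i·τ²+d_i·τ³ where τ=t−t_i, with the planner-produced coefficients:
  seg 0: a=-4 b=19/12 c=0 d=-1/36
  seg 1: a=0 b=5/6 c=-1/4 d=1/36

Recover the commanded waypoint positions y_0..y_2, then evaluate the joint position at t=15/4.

y_0 = S_0(0) = a_0 = -4
y_1 = S_1(0) = a_1 = 0
y_2 = S_1(3) = 1
t_q=15/4 is in segment 1 (τ=3/4); S_1(τ)=127/256

y_0=-4 y_1=0 y_2=1
S(15/4) = 127/256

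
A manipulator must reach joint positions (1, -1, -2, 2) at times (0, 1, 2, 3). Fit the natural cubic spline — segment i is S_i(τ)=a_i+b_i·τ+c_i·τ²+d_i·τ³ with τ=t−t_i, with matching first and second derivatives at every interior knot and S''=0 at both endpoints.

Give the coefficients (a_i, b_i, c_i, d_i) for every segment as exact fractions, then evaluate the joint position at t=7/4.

  seg 0: a=1 b=-29/15 c=0 d=-1/15
  seg 1: a=-1 b=-32/15 c=-1/5 d=4/3
  seg 2: a=-2 b=22/15 c=19/5 d=-19/15
S(7/4) = -43/20

Δ: Δ0=-2, Δ1=-1, Δ2=4
row 1: diag=4, rhs=6; c'=1/4, d'=3/2
row 2: denom=4−1·1/4=15/4; d'=(30−1·3/2)/(15/4)=38/5
back: M2=38/5
back: M1=3/2−1/4·38/5=-2/5
M: M0=0, M1=-2/5, M2=38/5, M3=0
seg 0: a=1, c=M0/2=0, d=(M1−M0)/(6·1)=-1/15, b=Δ0−h0·(2M0+M1)/6=-29/15
seg 1: a=-1, c=M1/2=-1/5, d=(M2−M1)/(6·1)=4/3, b=Δ1−h1·(2M1+M2)/6=-32/15
seg 2: a=-2, c=M2/2=19/5, d=(M3−M2)/(6·1)=-19/15, b=Δ2−h2·(2M2+M3)/6=22/15
t_q=7/4 → seg 1, τ=3/4; S=-1+-32/15·τ+-1/5·τ²+4/3·τ³=-43/20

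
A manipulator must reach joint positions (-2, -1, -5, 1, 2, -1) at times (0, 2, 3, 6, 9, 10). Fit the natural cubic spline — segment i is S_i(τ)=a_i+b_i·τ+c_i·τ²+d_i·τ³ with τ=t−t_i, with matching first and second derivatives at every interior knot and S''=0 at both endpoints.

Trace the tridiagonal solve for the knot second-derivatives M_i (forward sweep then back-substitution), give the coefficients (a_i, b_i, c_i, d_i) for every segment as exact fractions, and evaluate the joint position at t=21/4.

Δ: Δ0=1/2, Δ1=-4, Δ2=2, Δ3=1/3, Δ4=-3
row 1: diag=6, rhs=-27; c'=1/6, d'=-9/2
row 2: denom=8−1·1/6=47/6; d'=(36−1·-9/2)/(47/6)=243/47
row 3: denom=12−3·18/47=510/47; d'=(-10−3·243/47)/(510/47)=-1199/510
row 4: denom=8−3·47/170=1219/170; d'=(-20−3·-1199/510)/(1219/170)=-2201/1219
back: M4=-2201/1219
back: M3=-1199/510−47/170·-2201/1219=-6772/3657
back: M2=243/47−18/47·-6772/3657=7167/1219
back: M1=-9/2−1/6·7167/1219=-6680/1219
M: M0=0, M1=-6680/1219, M2=7167/1219, M3=-6772/3657, M4=-2201/1219, M5=0
seg 0: a=-2, c=M0/2=0, d=(M1−M0)/(6·2)=-1670/3657, b=Δ0−h0·(2M0+M1)/6=17017/7314
seg 1: a=-1, c=M1/2=-3340/1219, d=(M2−M1)/(6·1)=13847/7314, b=Δ1−h1·(2M1+M2)/6=-23063/7314
seg 2: a=-5, c=M2/2=7167/2438, d=(M3−M2)/(6·3)=-28273/65826, b=Δ2−h2·(2M2+M3)/6=-10801/3657
seg 3: a=1, c=M3/2=-3386/3657, d=(M4−M3)/(6·3)=169/65826, b=Δ3−h3·(2M3+M4)/6=22585/7314
seg 4: a=2, c=M4/2=-2201/2438, d=(M5−M4)/(6·1)=2201/7314, b=Δ4−h4·(2M4+M5)/6=-8770/3657
t_q=21/4 → seg 2, τ=9/4; S=-5+-10801/3657·τ+7167/2438·τ²+-28273/65826·τ³=-258319/156032

  seg 0: a=-2 b=17017/7314 c=0 d=-1670/3657
  seg 1: a=-1 b=-23063/7314 c=-3340/1219 d=13847/7314
  seg 2: a=-5 b=-10801/3657 c=7167/2438 d=-28273/65826
  seg 3: a=1 b=22585/7314 c=-3386/3657 d=169/65826
  seg 4: a=2 b=-8770/3657 c=-2201/2438 d=2201/7314
S(21/4) = -258319/156032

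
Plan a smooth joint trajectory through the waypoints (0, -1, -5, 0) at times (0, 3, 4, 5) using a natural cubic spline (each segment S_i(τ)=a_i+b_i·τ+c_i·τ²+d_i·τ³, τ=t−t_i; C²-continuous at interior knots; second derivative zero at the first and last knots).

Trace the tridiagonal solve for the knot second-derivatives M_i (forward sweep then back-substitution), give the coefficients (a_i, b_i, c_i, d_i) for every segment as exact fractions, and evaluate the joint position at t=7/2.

Δ: Δ0=-1/3, Δ1=-4, Δ2=5
row 1: diag=8, rhs=-22; c'=1/8, d'=-11/4
row 2: denom=4−1·1/8=31/8; d'=(54−1·-11/4)/(31/8)=454/31
back: M2=454/31
back: M1=-11/4−1/8·454/31=-142/31
M: M0=0, M1=-142/31, M2=454/31, M3=0
seg 0: a=0, c=M0/2=0, d=(M1−M0)/(6·3)=-71/279, b=Δ0−h0·(2M0+M1)/6=182/93
seg 1: a=-1, c=M1/2=-71/31, d=(M2−M1)/(6·1)=298/93, b=Δ1−h1·(2M1+M2)/6=-457/93
seg 2: a=-5, c=M2/2=227/31, d=(M3−M2)/(6·1)=-227/93, b=Δ2−h2·(2M2+M3)/6=11/93
t_q=7/2 → seg 1, τ=1/2; S=-1+-457/93·τ+-71/31·τ²+298/93·τ³=-225/62

  seg 0: a=0 b=182/93 c=0 d=-71/279
  seg 1: a=-1 b=-457/93 c=-71/31 d=298/93
  seg 2: a=-5 b=11/93 c=227/31 d=-227/93
S(7/2) = -225/62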